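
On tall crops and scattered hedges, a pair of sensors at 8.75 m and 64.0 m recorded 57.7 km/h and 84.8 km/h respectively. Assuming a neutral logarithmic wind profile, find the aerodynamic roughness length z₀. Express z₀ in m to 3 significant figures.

z₀ ≈ 0.126 m

Log law: V(z) ∝ ln(z/z₀). With r = V₁/V₂ = 57.7/84.8 = 0.68042,
r · ln(z₂/z₀) = ln(z₁/z₀) ⇒ ln z₀ = (ln z₁ − r·ln z₂)/(1 − r)
ln z₀ = (2.16905 − 0.68042×4.15888) / 0.31958 = -2.0676
z₀ = exp(-2.0676) = 0.1265 m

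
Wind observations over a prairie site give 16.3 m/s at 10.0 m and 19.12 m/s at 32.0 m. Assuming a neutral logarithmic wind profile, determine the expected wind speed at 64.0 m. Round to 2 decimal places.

Log law: V ∝ ln(z/z₀). From the pair, with r = V₁/V₂ = 0.85251,
ln z₀ = (ln z₁ − r·ln z₂)/(1 − r) = (2.3026 − 0.85251×3.4657)/0.14749 = -4.4206 → z₀ = 0.01203 m
V₃ = V₁ · ln(z₃/z₀)/ln(z₁/z₀) = 16.3 × 8.5795/6.7232 = 20.8005 m/s

20.80 m/s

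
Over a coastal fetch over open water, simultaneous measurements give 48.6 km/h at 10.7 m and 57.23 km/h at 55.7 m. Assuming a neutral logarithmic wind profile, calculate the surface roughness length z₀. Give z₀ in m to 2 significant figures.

Log law: V(z) ∝ ln(z/z₀). With r = V₁/V₂ = 48.6/57.23 = 0.84920,
r · ln(z₂/z₀) = ln(z₁/z₀) ⇒ ln z₀ = (ln z₁ − r·ln z₂)/(1 − r)
ln z₀ = (2.37024 − 0.84920×4.01998) / 0.15080 = -6.9203
z₀ = exp(-6.9203) = 0.0009876 m

z₀ ≈ 0.00099 m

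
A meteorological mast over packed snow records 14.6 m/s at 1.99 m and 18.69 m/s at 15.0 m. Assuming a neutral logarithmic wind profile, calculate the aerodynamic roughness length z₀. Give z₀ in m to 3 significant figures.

Log law: V(z) ∝ ln(z/z₀). With r = V₁/V₂ = 14.6/18.69 = 0.78117,
r · ln(z₂/z₀) = ln(z₁/z₀) ⇒ ln z₀ = (ln z₁ − r·ln z₂)/(1 − r)
ln z₀ = (0.68813 − 0.78117×2.70805) / 0.21883 = -6.5223
z₀ = exp(-6.5223) = 0.001470 m

z₀ ≈ 0.00147 m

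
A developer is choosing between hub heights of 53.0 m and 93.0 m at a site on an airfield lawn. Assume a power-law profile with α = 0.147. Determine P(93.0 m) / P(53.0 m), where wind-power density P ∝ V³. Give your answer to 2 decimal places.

Speed ratio: V_B/V_A = (z_B/z_A)^α = (93.0/53.0)^0.147 = (1.7547)^0.147 = 1.08617
Power-density ratio: P_B/P_A = (V_B/V_A)³ = (1.08617)³ = 1.28143

1.28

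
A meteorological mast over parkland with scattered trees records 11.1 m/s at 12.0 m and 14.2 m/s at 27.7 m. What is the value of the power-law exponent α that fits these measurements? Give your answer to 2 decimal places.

Power law: V₂/V₁ = (z₂/z₁)^α ⇒ α = ln(V₂/V₁) / ln(z₂/z₁)
α = ln(14.2/11.1) / ln(27.7/12.0) = ln(1.2793) / ln(2.3083)
  = 0.24630 / 0.83653 = 0.29443

α ≈ 0.29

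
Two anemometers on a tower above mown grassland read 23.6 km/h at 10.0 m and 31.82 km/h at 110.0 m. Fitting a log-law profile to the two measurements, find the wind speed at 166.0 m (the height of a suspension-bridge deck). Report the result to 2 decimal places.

Log law: V ∝ ln(z/z₀). From the pair, with r = V₁/V₂ = 0.74167,
ln z₀ = (ln z₁ − r·ln z₂)/(1 − r) = (2.3026 − 0.74167×4.7005)/0.25833 = -4.5819 → z₀ = 0.01024 m
V₃ = V₁ · ln(z₃/z₀)/ln(z₁/z₀) = 23.6 × 9.6939/6.8845 = 33.2307 km/h

33.23 km/h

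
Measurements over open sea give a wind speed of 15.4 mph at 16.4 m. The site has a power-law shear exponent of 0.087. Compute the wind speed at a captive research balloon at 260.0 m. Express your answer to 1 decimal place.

19.6 mph

Power-law profile: V₂ = V₁ · (z₂/z₁)^α
V₂ = 15.4 × (260.0/16.4)^0.087 = 15.4 × (15.8537)^0.087
    = 15.4 × 1.2718 = 19.5854 mph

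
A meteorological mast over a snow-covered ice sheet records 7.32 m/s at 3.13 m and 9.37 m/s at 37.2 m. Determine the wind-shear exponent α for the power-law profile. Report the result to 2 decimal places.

α ≈ 0.10

Power law: V₂/V₁ = (z₂/z₁)^α ⇒ α = ln(V₂/V₁) / ln(z₂/z₁)
α = ln(9.37/7.32) / ln(37.2/3.13) = ln(1.2801) / ln(11.8850)
  = 0.24690 / 2.47528 = 0.09975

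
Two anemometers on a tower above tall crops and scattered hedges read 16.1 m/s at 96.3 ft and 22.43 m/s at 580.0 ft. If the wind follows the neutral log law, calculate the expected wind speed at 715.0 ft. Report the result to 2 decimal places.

23.17 m/s

Log law: V ∝ ln(z/z₀). From the pair, with r = V₁/V₂ = 0.71779,
ln z₀ = (ln z₁ − r·ln z₂)/(1 − r) = (4.5675 − 0.71779×6.3630)/0.28221 = 0.0006 → z₀ = 1.001 ft
V₃ = V₁ · ln(z₃/z₀)/ln(z₁/z₀) = 16.1 × 6.5717/4.5669 = 23.1677 m/s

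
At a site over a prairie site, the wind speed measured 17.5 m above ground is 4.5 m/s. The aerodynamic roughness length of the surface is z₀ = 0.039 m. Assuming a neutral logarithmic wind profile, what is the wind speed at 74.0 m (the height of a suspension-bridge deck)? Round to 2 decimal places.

Log law: V(z) ∝ ln(z/z₀), so V₂/V₁ = ln(z₂/z₀) / ln(z₁/z₀).
ln(74.0/0.039) = 7.5483, ln(17.5/0.039) = 6.1064
V₂ = 4.5 × 7.5483/6.1064 = 4.5 × 1.2361 = 5.5626 m/s

5.56 m/s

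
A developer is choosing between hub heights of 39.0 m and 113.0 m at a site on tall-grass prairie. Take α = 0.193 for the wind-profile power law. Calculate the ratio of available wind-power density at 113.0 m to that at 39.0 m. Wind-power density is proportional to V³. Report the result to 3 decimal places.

1.851

Speed ratio: V_B/V_A = (z_B/z_A)^α = (113.0/39.0)^0.193 = (2.8974)^0.193 = 1.22792
Power-density ratio: P_B/P_A = (V_B/V_A)³ = (1.22792)³ = 1.85142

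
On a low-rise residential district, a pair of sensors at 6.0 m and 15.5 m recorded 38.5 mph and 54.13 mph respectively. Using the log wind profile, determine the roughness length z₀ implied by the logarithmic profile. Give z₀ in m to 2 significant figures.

z₀ ≈ 0.58 m

Log law: V(z) ∝ ln(z/z₀). With r = V₁/V₂ = 38.5/54.13 = 0.71125,
r · ln(z₂/z₀) = ln(z₁/z₀) ⇒ ln z₀ = (ln z₁ − r·ln z₂)/(1 − r)
ln z₀ = (1.79176 − 0.71125×2.74084) / 0.28875 = -0.5460
z₀ = exp(-0.5460) = 0.5792 m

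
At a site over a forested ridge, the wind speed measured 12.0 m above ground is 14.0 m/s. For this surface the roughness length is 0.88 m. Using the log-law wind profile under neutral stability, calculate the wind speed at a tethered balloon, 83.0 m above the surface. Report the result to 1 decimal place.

Log law: V(z) ∝ ln(z/z₀), so V₂/V₁ = ln(z₂/z₀) / ln(z₁/z₀).
ln(83.0/0.88) = 4.5467, ln(12.0/0.88) = 2.6127
V₂ = 14.0 × 4.5467/2.6127 = 14.0 × 1.7402 = 24.3627 m/s

24.4 m/s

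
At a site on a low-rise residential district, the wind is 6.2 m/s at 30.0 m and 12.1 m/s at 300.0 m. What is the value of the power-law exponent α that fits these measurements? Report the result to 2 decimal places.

Power law: V₂/V₁ = (z₂/z₁)^α ⇒ α = ln(V₂/V₁) / ln(z₂/z₁)
α = ln(12.1/6.2) / ln(300.0/30.0) = ln(1.9516) / ln(10.0000)
  = 0.66866 / 2.30259 = 0.29039

α ≈ 0.29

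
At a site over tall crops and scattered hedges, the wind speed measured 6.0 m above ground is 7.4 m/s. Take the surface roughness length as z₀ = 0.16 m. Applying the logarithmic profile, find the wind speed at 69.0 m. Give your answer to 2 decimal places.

Log law: V(z) ∝ ln(z/z₀), so V₂/V₁ = ln(z₂/z₀) / ln(z₁/z₀).
ln(69.0/0.16) = 6.0667, ln(6.0/0.16) = 3.6243
V₂ = 7.4 × 6.0667/3.6243 = 7.4 × 1.6739 = 12.3867 m/s

12.39 m/s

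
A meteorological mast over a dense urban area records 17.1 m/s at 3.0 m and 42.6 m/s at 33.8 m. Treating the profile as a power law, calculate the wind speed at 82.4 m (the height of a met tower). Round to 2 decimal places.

59.60 m/s

First find α: α = ln(V₂/V₁)/ln(z₂/z₁) = ln(42.6/17.1)/ln(33.8/3.0) = 0.91278/2.42185 = 0.3769
Extrapolate from 33.8 m to 82.4 m: V₃ = 42.6 × (82.4/33.8)^0.3769 = 42.6 × 1.3991 = 59.6034 m/s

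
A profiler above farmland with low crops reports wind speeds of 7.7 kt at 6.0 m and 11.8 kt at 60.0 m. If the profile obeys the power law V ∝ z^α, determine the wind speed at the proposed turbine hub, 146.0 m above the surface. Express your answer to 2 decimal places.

First find α: α = ln(V₂/V₁)/ln(z₂/z₁) = ln(11.8/7.7)/ln(60.0/6.0) = 0.42688/2.30259 = 0.1854
Extrapolate from 60.0 m to 146.0 m: V₃ = 11.8 × (146.0/60.0)^0.1854 = 11.8 × 1.1792 = 13.9149 kt

13.91 kt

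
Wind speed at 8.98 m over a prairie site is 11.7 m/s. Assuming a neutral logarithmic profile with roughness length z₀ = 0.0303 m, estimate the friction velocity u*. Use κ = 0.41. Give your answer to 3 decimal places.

Log law: V(z) = (u*/κ) · ln(z/z₀) ⇒ u* = κ · V / ln(z/z₀)
u* = 0.41 × 11.7 / ln(8.98/0.0303) = 0.41 × 11.7 / 5.6916
   = 4.7970 / 5.6916 = 0.8428 m/s

u* ≈ 0.843 m/s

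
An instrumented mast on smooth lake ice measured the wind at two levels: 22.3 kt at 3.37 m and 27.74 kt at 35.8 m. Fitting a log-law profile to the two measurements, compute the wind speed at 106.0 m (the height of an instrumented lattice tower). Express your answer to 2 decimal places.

30.24 kt

Log law: V ∝ ln(z/z₀). From the pair, with r = V₁/V₂ = 0.80389,
ln z₀ = (ln z₁ − r·ln z₂)/(1 − r) = (1.2149 − 0.80389×3.5779)/0.19611 = -8.4718 → z₀ = 0.0002093 m
V₃ = V₁ · ln(z₃/z₀)/ln(z₁/z₀) = 22.3 × 13.1352/9.6867 = 30.2389 kt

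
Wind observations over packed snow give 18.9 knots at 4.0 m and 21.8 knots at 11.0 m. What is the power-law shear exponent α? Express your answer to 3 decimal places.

Power law: V₂/V₁ = (z₂/z₁)^α ⇒ α = ln(V₂/V₁) / ln(z₂/z₁)
α = ln(21.8/18.9) / ln(11.0/4.0) = ln(1.1534) / ln(2.7500)
  = 0.14275 / 1.01160 = 0.14111

α ≈ 0.141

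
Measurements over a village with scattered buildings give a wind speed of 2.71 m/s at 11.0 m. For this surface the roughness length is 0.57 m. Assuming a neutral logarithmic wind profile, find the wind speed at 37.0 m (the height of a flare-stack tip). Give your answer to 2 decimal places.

Log law: V(z) ∝ ln(z/z₀), so V₂/V₁ = ln(z₂/z₀) / ln(z₁/z₀).
ln(37.0/0.57) = 4.1730, ln(11.0/0.57) = 2.9600
V₂ = 2.71 × 4.1730/2.9600 = 2.71 × 1.4098 = 3.8206 m/s

3.82 m/s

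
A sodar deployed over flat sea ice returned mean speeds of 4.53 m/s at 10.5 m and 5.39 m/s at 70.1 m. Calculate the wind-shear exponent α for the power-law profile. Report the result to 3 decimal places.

α ≈ 0.092

Power law: V₂/V₁ = (z₂/z₁)^α ⇒ α = ln(V₂/V₁) / ln(z₂/z₁)
α = ln(5.39/4.53) / ln(70.1/10.5) = ln(1.1898) / ln(6.6762)
  = 0.17382 / 1.89855 = 0.09156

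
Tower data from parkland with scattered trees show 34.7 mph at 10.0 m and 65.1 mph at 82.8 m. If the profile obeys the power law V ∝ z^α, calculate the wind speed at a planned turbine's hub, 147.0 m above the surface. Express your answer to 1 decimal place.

77.2 mph

First find α: α = ln(V₂/V₁)/ln(z₂/z₁) = ln(65.1/34.7)/ln(82.8/10.0) = 0.62918/2.11384 = 0.2976
Extrapolate from 82.8 m to 147.0 m: V₃ = 65.1 × (147.0/82.8)^0.2976 = 65.1 × 1.1863 = 77.2291 mph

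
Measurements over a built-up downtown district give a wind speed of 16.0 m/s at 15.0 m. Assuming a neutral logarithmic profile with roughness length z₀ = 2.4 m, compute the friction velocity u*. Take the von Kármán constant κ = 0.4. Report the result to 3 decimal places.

u* ≈ 3.492 m/s

Log law: V(z) = (u*/κ) · ln(z/z₀) ⇒ u* = κ · V / ln(z/z₀)
u* = 0.4 × 16.0 / ln(15.0/2.4) = 0.4 × 16.0 / 1.8326
   = 6.4000 / 1.8326 = 3.4923 m/s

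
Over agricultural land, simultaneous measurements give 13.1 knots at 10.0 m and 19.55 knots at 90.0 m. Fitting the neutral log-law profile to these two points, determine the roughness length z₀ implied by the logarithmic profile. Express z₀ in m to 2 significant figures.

Log law: V(z) ∝ ln(z/z₀). With r = V₁/V₂ = 13.1/19.55 = 0.67008,
r · ln(z₂/z₀) = ln(z₁/z₀) ⇒ ln z₀ = (ln z₁ − r·ln z₂)/(1 − r)
ln z₀ = (2.30259 − 0.67008×4.49981) / 0.32992 = -2.1600
z₀ = exp(-2.1600) = 0.1153 m

z₀ ≈ 0.12 m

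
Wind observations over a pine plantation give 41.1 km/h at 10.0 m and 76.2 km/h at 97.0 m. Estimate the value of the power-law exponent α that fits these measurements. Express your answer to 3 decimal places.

α ≈ 0.272

Power law: V₂/V₁ = (z₂/z₁)^α ⇒ α = ln(V₂/V₁) / ln(z₂/z₁)
α = ln(76.2/41.1) / ln(97.0/10.0) = ln(1.8540) / ln(9.7000)
  = 0.61735 / 2.27213 = 0.27171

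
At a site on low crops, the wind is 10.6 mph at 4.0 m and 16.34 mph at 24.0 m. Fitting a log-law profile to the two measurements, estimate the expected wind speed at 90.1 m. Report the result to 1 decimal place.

20.6 mph

Log law: V ∝ ln(z/z₀). From the pair, with r = V₁/V₂ = 0.64871,
ln z₀ = (ln z₁ − r·ln z₂)/(1 − r) = (1.3863 − 0.64871×3.1781)/0.35129 = -1.9225 → z₀ = 0.1462 m
V₃ = V₁ · ln(z₃/z₀)/ln(z₁/z₀) = 10.6 × 6.4234/3.3088 = 20.5779 mph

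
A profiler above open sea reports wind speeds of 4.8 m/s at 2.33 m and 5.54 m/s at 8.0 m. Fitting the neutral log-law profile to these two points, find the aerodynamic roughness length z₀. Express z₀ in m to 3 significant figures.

Log law: V(z) ∝ ln(z/z₀). With r = V₁/V₂ = 4.8/5.54 = 0.86643,
r · ln(z₂/z₀) = ln(z₁/z₀) ⇒ ln z₀ = (ln z₁ − r·ln z₂)/(1 − r)
ln z₀ = (0.84587 − 0.86643×2.07944) / 0.13357 = -7.1557
z₀ = exp(-7.1557) = 0.0007804 m

z₀ ≈ 0.000780 m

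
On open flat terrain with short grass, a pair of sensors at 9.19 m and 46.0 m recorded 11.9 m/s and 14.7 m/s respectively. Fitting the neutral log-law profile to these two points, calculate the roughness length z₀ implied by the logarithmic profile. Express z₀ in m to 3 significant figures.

z₀ ≈ 0.00979 m

Log law: V(z) ∝ ln(z/z₀). With r = V₁/V₂ = 11.9/14.7 = 0.80952,
r · ln(z₂/z₀) = ln(z₁/z₀) ⇒ ln z₀ = (ln z₁ − r·ln z₂)/(1 − r)
ln z₀ = (2.21812 − 0.80952×3.82864) / 0.19048 = -4.6266
z₀ = exp(-4.6266) = 0.009788 m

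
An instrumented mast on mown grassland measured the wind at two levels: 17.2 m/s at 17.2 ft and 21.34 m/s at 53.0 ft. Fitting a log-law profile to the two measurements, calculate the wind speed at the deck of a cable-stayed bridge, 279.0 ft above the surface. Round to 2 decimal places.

27.45 m/s

Log law: V ∝ ln(z/z₀). From the pair, with r = V₁/V₂ = 0.80600,
ln z₀ = (ln z₁ − r·ln z₂)/(1 − r) = (2.8449 − 0.80600×3.9703)/0.19400 = -1.8306 → z₀ = 0.1603 ft
V₃ = V₁ · ln(z₃/z₀)/ln(z₁/z₀) = 17.2 × 7.4618/4.6755 = 27.4501 m/s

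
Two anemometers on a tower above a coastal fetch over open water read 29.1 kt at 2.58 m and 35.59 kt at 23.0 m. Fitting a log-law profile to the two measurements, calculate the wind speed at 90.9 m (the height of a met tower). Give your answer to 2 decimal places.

Log law: V ∝ ln(z/z₀). From the pair, with r = V₁/V₂ = 0.81765,
ln z₀ = (ln z₁ − r·ln z₂)/(1 − r) = (0.9478 − 0.81765×3.1355)/0.18235 = -8.8615 → z₀ = 0.0001417 m
V₃ = V₁ · ln(z₃/z₀)/ln(z₁/z₀) = 29.1 × 13.3712/9.8093 = 39.6669 kt

39.67 kt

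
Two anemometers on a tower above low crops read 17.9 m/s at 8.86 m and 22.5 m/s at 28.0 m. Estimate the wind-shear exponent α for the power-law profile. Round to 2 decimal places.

Power law: V₂/V₁ = (z₂/z₁)^α ⇒ α = ln(V₂/V₁) / ln(z₂/z₁)
α = ln(22.5/17.9) / ln(28.0/8.86) = ln(1.2570) / ln(3.1603)
  = 0.22871 / 1.15066 = 0.19877

α ≈ 0.20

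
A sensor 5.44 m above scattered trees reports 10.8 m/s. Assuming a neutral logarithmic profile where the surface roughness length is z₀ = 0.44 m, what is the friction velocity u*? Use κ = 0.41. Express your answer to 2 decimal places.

Log law: V(z) = (u*/κ) · ln(z/z₀) ⇒ u* = κ · V / ln(z/z₀)
u* = 0.41 × 10.8 / ln(5.44/0.44) = 0.41 × 10.8 / 2.5148
   = 4.4280 / 2.5148 = 1.7608 m/s

u* ≈ 1.76 m/s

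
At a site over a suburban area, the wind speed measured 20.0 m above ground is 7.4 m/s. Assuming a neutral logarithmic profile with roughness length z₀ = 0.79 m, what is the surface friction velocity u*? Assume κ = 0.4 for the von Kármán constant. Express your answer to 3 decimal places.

Log law: V(z) = (u*/κ) · ln(z/z₀) ⇒ u* = κ · V / ln(z/z₀)
u* = 0.4 × 7.4 / ln(20.0/0.79) = 0.4 × 7.4 / 3.2315
   = 2.9600 / 3.2315 = 0.9160 m/s

u* ≈ 0.916 m/s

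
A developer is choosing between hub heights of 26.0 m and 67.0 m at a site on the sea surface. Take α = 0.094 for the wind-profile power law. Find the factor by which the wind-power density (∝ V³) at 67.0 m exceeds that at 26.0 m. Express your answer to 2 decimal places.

1.31

Speed ratio: V_B/V_A = (z_B/z_A)^α = (67.0/26.0)^0.094 = (2.5769)^0.094 = 1.09306
Power-density ratio: P_B/P_A = (V_B/V_A)³ = (1.09306)³ = 1.30596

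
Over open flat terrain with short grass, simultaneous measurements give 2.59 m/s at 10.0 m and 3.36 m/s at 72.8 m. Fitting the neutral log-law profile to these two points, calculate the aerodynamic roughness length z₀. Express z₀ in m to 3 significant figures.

Log law: V(z) ∝ ln(z/z₀). With r = V₁/V₂ = 2.59/3.36 = 0.77083,
r · ln(z₂/z₀) = ln(z₁/z₀) ⇒ ln z₀ = (ln z₁ − r·ln z₂)/(1 − r)
ln z₀ = (2.30259 − 0.77083×4.28772) / 0.22917 = -4.3747
z₀ = exp(-4.3747) = 0.01259 m

z₀ ≈ 0.0126 m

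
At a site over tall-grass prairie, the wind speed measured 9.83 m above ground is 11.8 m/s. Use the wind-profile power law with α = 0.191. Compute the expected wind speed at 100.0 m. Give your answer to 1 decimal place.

Power-law profile: V₂ = V₁ · (z₂/z₁)^α
V₂ = 11.8 × (100.0/9.83)^0.191 = 11.8 × (10.1729)^0.191
    = 11.8 × 1.5575 = 18.3783 m/s

18.4 m/s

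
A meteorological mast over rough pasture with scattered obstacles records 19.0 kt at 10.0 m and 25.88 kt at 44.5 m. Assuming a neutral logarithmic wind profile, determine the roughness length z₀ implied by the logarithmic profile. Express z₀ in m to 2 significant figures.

Log law: V(z) ∝ ln(z/z₀). With r = V₁/V₂ = 19.0/25.88 = 0.73416,
r · ln(z₂/z₀) = ln(z₁/z₀) ⇒ ln z₀ = (ln z₁ − r·ln z₂)/(1 − r)
ln z₀ = (2.30259 − 0.73416×3.79549) / 0.26584 = -1.8203
z₀ = exp(-1.8203) = 0.1620 m

z₀ ≈ 0.16 m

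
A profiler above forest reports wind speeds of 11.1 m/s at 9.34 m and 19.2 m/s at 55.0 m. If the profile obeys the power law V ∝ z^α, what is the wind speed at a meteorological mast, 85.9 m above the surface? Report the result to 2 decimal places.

First find α: α = ln(V₂/V₁)/ln(z₂/z₁) = ln(19.2/11.1)/ln(55.0/9.34) = 0.54797/1.77303 = 0.3091
Extrapolate from 55.0 m to 85.9 m: V₃ = 19.2 × (85.9/55.0)^0.3091 = 19.2 × 1.1477 = 22.0366 m/s

22.04 m/s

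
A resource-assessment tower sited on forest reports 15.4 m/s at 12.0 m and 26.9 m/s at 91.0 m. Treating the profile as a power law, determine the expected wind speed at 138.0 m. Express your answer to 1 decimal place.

30.2 m/s

First find α: α = ln(V₂/V₁)/ln(z₂/z₁) = ln(26.9/15.4)/ln(91.0/12.0) = 0.55776/2.02595 = 0.2753
Extrapolate from 91.0 m to 138.0 m: V₃ = 26.9 × (138.0/91.0)^0.2753 = 26.9 × 1.1215 = 30.1674 m/s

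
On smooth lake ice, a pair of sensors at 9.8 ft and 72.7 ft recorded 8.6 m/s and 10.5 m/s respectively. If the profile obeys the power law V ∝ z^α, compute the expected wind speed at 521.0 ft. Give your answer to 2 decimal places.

12.78 m/s

First find α: α = ln(V₂/V₁)/ln(z₂/z₁) = ln(10.5/8.6)/ln(72.7/9.8) = 0.19961/2.00396 = 0.0996
Extrapolate from 72.7 ft to 521.0 ft: V₃ = 10.5 × (521.0/72.7)^0.0996 = 10.5 × 1.2167 = 12.7757 m/s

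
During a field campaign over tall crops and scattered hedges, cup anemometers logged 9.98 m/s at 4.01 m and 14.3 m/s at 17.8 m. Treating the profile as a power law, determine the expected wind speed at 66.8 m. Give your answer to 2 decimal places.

19.68 m/s

First find α: α = ln(V₂/V₁)/ln(z₂/z₁) = ln(14.3/9.98)/ln(17.8/4.01) = 0.35968/1.49041 = 0.2413
Extrapolate from 17.8 m to 66.8 m: V₃ = 14.3 × (66.8/17.8)^0.2413 = 14.3 × 1.3760 = 19.6763 m/s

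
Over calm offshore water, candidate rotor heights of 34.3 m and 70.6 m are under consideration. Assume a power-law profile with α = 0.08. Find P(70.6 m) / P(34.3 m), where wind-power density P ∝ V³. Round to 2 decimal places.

Speed ratio: V_B/V_A = (z_B/z_A)^α = (70.6/34.3)^0.08 = (2.0583)^0.08 = 1.05945
Power-density ratio: P_B/P_A = (V_B/V_A)³ = (1.05945)³ = 1.18917

1.19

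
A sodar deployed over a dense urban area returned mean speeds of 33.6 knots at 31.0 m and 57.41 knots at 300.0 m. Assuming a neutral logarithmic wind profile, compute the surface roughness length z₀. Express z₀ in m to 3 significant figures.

Log law: V(z) ∝ ln(z/z₀). With r = V₁/V₂ = 33.6/57.41 = 0.58526,
r · ln(z₂/z₀) = ln(z₁/z₀) ⇒ ln z₀ = (ln z₁ − r·ln z₂)/(1 − r)
ln z₀ = (3.43399 − 0.58526×5.70378) / 0.41474 = 0.2309
z₀ = exp(0.2309) = 1.260 m

z₀ ≈ 1.26 m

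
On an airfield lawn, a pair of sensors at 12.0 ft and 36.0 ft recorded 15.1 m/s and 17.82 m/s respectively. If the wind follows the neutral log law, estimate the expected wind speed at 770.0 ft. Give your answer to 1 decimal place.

Log law: V ∝ ln(z/z₀). From the pair, with r = V₁/V₂ = 0.84736,
ln z₀ = (ln z₁ − r·ln z₂)/(1 − r) = (2.4849 − 0.84736×3.5835)/0.15264 = -3.6140 → z₀ = 0.02694 ft
V₃ = V₁ · ln(z₃/z₀)/ln(z₁/z₀) = 15.1 × 10.2604/6.0989 = 25.4032 m/s

25.4 m/s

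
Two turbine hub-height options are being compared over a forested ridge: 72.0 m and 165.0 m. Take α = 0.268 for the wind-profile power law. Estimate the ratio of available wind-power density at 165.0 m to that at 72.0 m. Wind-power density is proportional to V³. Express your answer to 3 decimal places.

Speed ratio: V_B/V_A = (z_B/z_A)^α = (165.0/72.0)^0.268 = (2.2917)^0.268 = 1.24888
Power-density ratio: P_B/P_A = (V_B/V_A)³ = (1.24888)³ = 1.94788

1.948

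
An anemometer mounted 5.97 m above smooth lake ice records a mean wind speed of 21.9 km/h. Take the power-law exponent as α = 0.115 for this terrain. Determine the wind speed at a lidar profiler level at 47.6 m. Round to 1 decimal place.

27.8 km/h

Power-law profile: V₂ = V₁ · (z₂/z₁)^α
V₂ = 21.9 × (47.6/5.97)^0.115 = 21.9 × (7.9732)^0.115
    = 21.9 × 1.2697 = 27.8056 km/h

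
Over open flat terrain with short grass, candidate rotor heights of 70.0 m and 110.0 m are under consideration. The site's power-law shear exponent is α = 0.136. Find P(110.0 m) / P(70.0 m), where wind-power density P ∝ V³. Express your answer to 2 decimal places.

1.20

Speed ratio: V_B/V_A = (z_B/z_A)^α = (110.0/70.0)^0.136 = (1.5714)^0.136 = 1.06340
Power-density ratio: P_B/P_A = (V_B/V_A)³ = (1.06340)³ = 1.20251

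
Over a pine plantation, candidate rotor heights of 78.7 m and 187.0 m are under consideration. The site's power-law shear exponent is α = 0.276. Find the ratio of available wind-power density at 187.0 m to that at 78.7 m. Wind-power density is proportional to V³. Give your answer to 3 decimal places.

2.047

Speed ratio: V_B/V_A = (z_B/z_A)^α = (187.0/78.7)^0.276 = (2.3761)^0.276 = 1.26981
Power-density ratio: P_B/P_A = (V_B/V_A)³ = (1.26981)³ = 2.04747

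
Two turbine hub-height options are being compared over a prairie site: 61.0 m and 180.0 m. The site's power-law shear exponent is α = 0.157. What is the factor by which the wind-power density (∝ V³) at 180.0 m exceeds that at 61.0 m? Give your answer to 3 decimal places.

Speed ratio: V_B/V_A = (z_B/z_A)^α = (180.0/61.0)^0.157 = (2.9508)^0.157 = 1.18517
Power-density ratio: P_B/P_A = (V_B/V_A)³ = (1.18517)³ = 1.66473

1.665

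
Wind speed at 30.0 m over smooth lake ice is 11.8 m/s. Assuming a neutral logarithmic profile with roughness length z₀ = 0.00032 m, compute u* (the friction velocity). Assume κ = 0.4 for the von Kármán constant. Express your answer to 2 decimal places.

u* ≈ 0.41 m/s

Log law: V(z) = (u*/κ) · ln(z/z₀) ⇒ u* = κ · V / ln(z/z₀)
u* = 0.4 × 11.8 / ln(30.0/0.00032) = 0.4 × 11.8 / 11.4484
   = 4.7200 / 11.4484 = 0.4123 m/s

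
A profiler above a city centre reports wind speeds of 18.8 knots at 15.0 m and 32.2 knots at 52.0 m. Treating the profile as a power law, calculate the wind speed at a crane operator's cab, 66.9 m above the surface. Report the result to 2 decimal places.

First find α: α = ln(V₂/V₁)/ln(z₂/z₁) = ln(32.2/18.8)/ln(52.0/15.0) = 0.53811/1.24319 = 0.4328
Extrapolate from 52.0 m to 66.9 m: V₃ = 32.2 × (66.9/52.0)^0.4328 = 32.2 × 1.1152 = 35.9103 knots

35.91 knots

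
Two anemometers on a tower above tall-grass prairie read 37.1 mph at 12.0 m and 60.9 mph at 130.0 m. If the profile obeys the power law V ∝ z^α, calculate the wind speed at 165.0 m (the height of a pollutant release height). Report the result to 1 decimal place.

64.0 mph

First find α: α = ln(V₂/V₁)/ln(z₂/z₁) = ln(60.9/37.1)/ln(130.0/12.0) = 0.49562/2.38263 = 0.2080
Extrapolate from 130.0 m to 165.0 m: V₃ = 60.9 × (165.0/130.0)^0.2080 = 60.9 × 1.0508 = 63.9963 mph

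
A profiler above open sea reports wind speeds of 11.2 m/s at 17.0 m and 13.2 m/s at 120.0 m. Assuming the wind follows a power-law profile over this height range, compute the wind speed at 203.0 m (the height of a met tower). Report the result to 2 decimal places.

First find α: α = ln(V₂/V₁)/ln(z₂/z₁) = ln(13.2/11.2)/ln(120.0/17.0) = 0.16430/1.95428 = 0.0841
Extrapolate from 120.0 m to 203.0 m: V₃ = 13.2 × (203.0/120.0)^0.0841 = 13.2 × 1.0452 = 13.7965 m/s

13.80 m/s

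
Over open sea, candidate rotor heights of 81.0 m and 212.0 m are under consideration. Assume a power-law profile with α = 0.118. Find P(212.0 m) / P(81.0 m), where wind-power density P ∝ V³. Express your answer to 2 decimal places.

1.41

Speed ratio: V_B/V_A = (z_B/z_A)^α = (212.0/81.0)^0.118 = (2.6173)^0.118 = 1.12023
Power-density ratio: P_B/P_A = (V_B/V_A)³ = (1.12023)³ = 1.40579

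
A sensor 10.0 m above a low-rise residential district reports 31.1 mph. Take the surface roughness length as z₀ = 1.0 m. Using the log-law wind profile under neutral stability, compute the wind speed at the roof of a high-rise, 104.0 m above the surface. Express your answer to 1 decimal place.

Log law: V(z) ∝ ln(z/z₀), so V₂/V₁ = ln(z₂/z₀) / ln(z₁/z₀).
ln(104.0/1.0) = 4.6444, ln(10.0/1.0) = 2.3026
V₂ = 31.1 × 4.6444/2.3026 = 31.1 × 2.0170 = 62.7297 mph

62.7 mph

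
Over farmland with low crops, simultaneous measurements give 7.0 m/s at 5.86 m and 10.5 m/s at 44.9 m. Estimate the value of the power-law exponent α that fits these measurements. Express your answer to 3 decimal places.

α ≈ 0.199

Power law: V₂/V₁ = (z₂/z₁)^α ⇒ α = ln(V₂/V₁) / ln(z₂/z₁)
α = ln(10.5/7.0) / ln(44.9/5.86) = ln(1.5000) / ln(7.6621)
  = 0.40547 / 2.03629 = 0.19912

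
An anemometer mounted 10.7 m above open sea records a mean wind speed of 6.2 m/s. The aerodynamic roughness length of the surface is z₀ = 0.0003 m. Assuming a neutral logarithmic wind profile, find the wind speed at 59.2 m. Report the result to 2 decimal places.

7.21 m/s

Log law: V(z) ∝ ln(z/z₀), so V₂/V₁ = ln(z₂/z₀) / ln(z₁/z₀).
ln(59.2/0.0003) = 12.1926, ln(10.7/0.0003) = 10.4820
V₂ = 6.2 × 12.1926/10.4820 = 6.2 × 1.1632 = 7.2119 m/s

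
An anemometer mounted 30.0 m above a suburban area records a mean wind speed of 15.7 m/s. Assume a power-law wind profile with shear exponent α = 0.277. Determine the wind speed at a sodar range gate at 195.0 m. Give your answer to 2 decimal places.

Power-law profile: V₂ = V₁ · (z₂/z₁)^α
V₂ = 15.7 × (195.0/30.0)^0.277 = 15.7 × (6.5000)^0.277
    = 15.7 × 1.6795 = 26.3680 m/s

26.37 m/s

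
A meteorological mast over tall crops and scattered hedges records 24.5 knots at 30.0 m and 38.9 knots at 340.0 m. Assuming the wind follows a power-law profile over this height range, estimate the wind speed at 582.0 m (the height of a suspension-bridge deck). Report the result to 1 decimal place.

First find α: α = ln(V₂/V₁)/ln(z₂/z₁) = ln(38.9/24.5)/ln(340.0/30.0) = 0.46232/2.42775 = 0.1904
Extrapolate from 340.0 m to 582.0 m: V₃ = 38.9 × (582.0/340.0)^0.1904 = 38.9 × 1.1078 = 43.0928 knots

43.1 knots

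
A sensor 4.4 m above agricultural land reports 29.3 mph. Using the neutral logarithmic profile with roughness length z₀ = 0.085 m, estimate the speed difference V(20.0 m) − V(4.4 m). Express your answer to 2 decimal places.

Log law: V₂ = V₁ · ln(z₂/z₀)/ln(z₁/z₀) = 29.3 × 5.4608/3.9467 = 40.5407 mph
ΔV = 40.5407 − 29.3 = 11.2407 mph

11.24 mph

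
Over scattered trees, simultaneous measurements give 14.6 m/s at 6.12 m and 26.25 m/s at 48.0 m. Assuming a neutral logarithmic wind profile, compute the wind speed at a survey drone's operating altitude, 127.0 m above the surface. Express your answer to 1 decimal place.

31.8 m/s

Log law: V ∝ ln(z/z₀). From the pair, with r = V₁/V₂ = 0.55619,
ln z₀ = (ln z₁ − r·ln z₂)/(1 − r) = (1.8116 − 0.55619×3.8712)/0.44381 = -0.7696 → z₀ = 0.4632 m
V₃ = V₁ · ln(z₃/z₀)/ln(z₁/z₀) = 14.6 × 5.6138/2.5812 = 31.7535 m/s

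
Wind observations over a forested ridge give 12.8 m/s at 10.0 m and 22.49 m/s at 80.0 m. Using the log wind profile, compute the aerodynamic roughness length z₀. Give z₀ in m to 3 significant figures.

Log law: V(z) ∝ ln(z/z₀). With r = V₁/V₂ = 12.8/22.49 = 0.56914,
r · ln(z₂/z₀) = ln(z₁/z₀) ⇒ ln z₀ = (ln z₁ − r·ln z₂)/(1 − r)
ln z₀ = (2.30259 − 0.56914×4.38203) / 0.43086 = -0.4443
z₀ = exp(-0.4443) = 0.6413 m

z₀ ≈ 0.641 m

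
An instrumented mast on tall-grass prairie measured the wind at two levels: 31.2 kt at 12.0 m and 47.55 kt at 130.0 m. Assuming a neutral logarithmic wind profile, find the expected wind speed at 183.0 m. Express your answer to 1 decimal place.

49.9 kt

Log law: V ∝ ln(z/z₀). From the pair, with r = V₁/V₂ = 0.65615,
ln z₀ = (ln z₁ − r·ln z₂)/(1 − r) = (2.4849 − 0.65615×4.8675)/0.34385 = -2.0618 → z₀ = 0.1272 m
V₃ = V₁ · ln(z₃/z₀)/ln(z₁/z₀) = 31.2 × 7.2712/4.5467 = 49.8965 kt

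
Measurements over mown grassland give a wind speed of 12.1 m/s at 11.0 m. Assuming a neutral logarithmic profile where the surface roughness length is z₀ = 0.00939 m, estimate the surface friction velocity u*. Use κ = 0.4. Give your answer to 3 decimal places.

u* ≈ 0.685 m/s

Log law: V(z) = (u*/κ) · ln(z/z₀) ⇒ u* = κ · V / ln(z/z₀)
u* = 0.4 × 12.1 / ln(11.0/0.00939) = 0.4 × 12.1 / 7.0660
   = 4.8400 / 7.0660 = 0.6850 m/s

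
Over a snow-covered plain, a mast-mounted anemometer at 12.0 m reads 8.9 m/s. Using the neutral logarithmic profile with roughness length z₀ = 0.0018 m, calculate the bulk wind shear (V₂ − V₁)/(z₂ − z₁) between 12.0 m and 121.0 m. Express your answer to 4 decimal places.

Log law: V₂ = V₁ · ln(z₂/z₀)/ln(z₁/z₀) = 8.9 × 11.1158/8.8049 = 11.2358 m/s
ΔV/Δz = (11.2358 − 8.9)/(121.0 − 12.0) = 2.3358/109.0000 = 0.02143 m/s/m

0.0214 m/s/m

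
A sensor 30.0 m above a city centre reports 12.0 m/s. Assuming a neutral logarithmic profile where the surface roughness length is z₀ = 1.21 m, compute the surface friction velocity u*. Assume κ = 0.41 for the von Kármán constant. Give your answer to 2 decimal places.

u* ≈ 1.53 m/s

Log law: V(z) = (u*/κ) · ln(z/z₀) ⇒ u* = κ · V / ln(z/z₀)
u* = 0.41 × 12.0 / ln(30.0/1.21) = 0.41 × 12.0 / 3.2106
   = 4.9200 / 3.2106 = 1.5324 m/s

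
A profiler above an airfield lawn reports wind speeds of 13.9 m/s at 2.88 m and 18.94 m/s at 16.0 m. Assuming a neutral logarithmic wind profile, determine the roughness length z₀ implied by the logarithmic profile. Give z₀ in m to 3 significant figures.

z₀ ≈ 0.0254 m

Log law: V(z) ∝ ln(z/z₀). With r = V₁/V₂ = 13.9/18.94 = 0.73390,
r · ln(z₂/z₀) = ln(z₁/z₀) ⇒ ln z₀ = (ln z₁ − r·ln z₂)/(1 − r)
ln z₀ = (1.05779 − 0.73390×2.77259) / 0.26610 = -3.6715
z₀ = exp(-3.6715) = 0.02544 m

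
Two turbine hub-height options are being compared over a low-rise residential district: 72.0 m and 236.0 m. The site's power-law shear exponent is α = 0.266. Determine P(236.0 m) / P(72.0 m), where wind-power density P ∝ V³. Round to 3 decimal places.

2.579

Speed ratio: V_B/V_A = (z_B/z_A)^α = (236.0/72.0)^0.266 = (3.2778)^0.266 = 1.37134
Power-density ratio: P_B/P_A = (V_B/V_A)³ = (1.37134)³ = 2.57889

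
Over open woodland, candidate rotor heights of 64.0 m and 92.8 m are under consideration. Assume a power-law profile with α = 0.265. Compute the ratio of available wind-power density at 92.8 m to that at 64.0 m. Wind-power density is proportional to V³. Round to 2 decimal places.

Speed ratio: V_B/V_A = (z_B/z_A)^α = (92.8/64.0)^0.265 = (1.4500)^0.265 = 1.10348
Power-density ratio: P_B/P_A = (V_B/V_A)³ = (1.10348)³ = 1.34365

1.34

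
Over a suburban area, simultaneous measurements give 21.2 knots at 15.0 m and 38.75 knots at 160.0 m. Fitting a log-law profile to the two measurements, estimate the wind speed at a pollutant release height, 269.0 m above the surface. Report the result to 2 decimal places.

Log law: V ∝ ln(z/z₀). From the pair, with r = V₁/V₂ = 0.54710,
ln z₀ = (ln z₁ − r·ln z₂)/(1 − r) = (2.7081 − 0.54710×5.0752)/0.45290 = -0.1514 → z₀ = 0.8595 m
V₃ = V₁ · ln(z₃/z₀)/ln(z₁/z₀) = 21.2 × 5.7461/2.8594 = 42.6019 knots

42.60 knots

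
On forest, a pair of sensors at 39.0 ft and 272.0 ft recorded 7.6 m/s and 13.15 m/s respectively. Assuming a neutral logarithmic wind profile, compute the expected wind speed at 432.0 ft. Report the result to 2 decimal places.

14.47 m/s

Log law: V ∝ ln(z/z₀). From the pair, with r = V₁/V₂ = 0.57795,
ln z₀ = (ln z₁ − r·ln z₂)/(1 − r) = (3.6636 − 0.57795×5.6058)/0.42205 = 1.0039 → z₀ = 2.729 ft
V₃ = V₁ · ln(z₃/z₀)/ln(z₁/z₀) = 7.6 × 5.0645/2.6596 = 14.4720 m/s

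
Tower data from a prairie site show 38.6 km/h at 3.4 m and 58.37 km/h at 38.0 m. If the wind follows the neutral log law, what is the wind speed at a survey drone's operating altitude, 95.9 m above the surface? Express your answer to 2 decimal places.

Log law: V ∝ ln(z/z₀). From the pair, with r = V₁/V₂ = 0.66130,
ln z₀ = (ln z₁ − r·ln z₂)/(1 − r) = (1.2238 − 0.66130×3.6376)/0.33870 = -3.4891 → z₀ = 0.03053 m
V₃ = V₁ · ln(z₃/z₀)/ln(z₁/z₀) = 38.6 × 8.0524/4.7129 = 65.9520 km/h

65.95 km/h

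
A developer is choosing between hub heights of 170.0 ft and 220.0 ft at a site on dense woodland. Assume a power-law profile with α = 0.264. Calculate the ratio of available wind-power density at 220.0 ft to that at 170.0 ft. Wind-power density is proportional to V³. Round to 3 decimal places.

1.227

Speed ratio: V_B/V_A = (z_B/z_A)^α = (220.0/170.0)^0.264 = (1.2941)^0.264 = 1.07044
Power-density ratio: P_B/P_A = (V_B/V_A)³ = (1.07044)³ = 1.22654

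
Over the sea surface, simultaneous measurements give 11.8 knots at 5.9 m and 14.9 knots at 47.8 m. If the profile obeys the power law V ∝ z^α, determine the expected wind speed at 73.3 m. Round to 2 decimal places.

15.63 knots

First find α: α = ln(V₂/V₁)/ln(z₂/z₁) = ln(14.9/11.8)/ln(47.8/5.9) = 0.23326/2.09207 = 0.1115
Extrapolate from 47.8 m to 73.3 m: V₃ = 14.9 × (73.3/47.8)^0.1115 = 14.9 × 1.0488 = 15.6275 knots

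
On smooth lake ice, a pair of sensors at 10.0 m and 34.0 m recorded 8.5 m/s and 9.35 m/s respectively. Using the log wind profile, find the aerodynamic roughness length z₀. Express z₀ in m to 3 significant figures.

z₀ ≈ 0.0000484 m

Log law: V(z) ∝ ln(z/z₀). With r = V₁/V₂ = 8.5/9.35 = 0.90909,
r · ln(z₂/z₀) = ln(z₁/z₀) ⇒ ln z₀ = (ln z₁ − r·ln z₂)/(1 − r)
ln z₀ = (2.30259 − 0.90909×3.52636) / 0.09091 = -9.9352
z₀ = exp(-9.9352) = 0.00004844 m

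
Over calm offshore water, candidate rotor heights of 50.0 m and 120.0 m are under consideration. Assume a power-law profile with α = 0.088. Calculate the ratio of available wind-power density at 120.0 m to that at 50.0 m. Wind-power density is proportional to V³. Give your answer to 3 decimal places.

1.260

Speed ratio: V_B/V_A = (z_B/z_A)^α = (120.0/50.0)^0.088 = (2.4000)^0.088 = 1.08009
Power-density ratio: P_B/P_A = (V_B/V_A)³ = (1.08009)³ = 1.26002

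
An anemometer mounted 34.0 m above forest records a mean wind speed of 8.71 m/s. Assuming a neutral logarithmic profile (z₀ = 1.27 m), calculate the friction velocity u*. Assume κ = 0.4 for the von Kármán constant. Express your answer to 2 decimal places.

Log law: V(z) = (u*/κ) · ln(z/z₀) ⇒ u* = κ · V / ln(z/z₀)
u* = 0.4 × 8.71 / ln(34.0/1.27) = 0.4 × 8.71 / 3.2873
   = 3.4840 / 3.2873 = 1.0598 m/s

u* ≈ 1.06 m/s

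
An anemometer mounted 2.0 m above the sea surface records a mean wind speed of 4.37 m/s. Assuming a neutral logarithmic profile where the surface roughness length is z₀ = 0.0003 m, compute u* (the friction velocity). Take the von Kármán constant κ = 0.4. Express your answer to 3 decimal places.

u* ≈ 0.199 m/s

Log law: V(z) = (u*/κ) · ln(z/z₀) ⇒ u* = κ · V / ln(z/z₀)
u* = 0.4 × 4.37 / ln(2.0/0.0003) = 0.4 × 4.37 / 8.8049
   = 1.7480 / 8.8049 = 0.1985 m/s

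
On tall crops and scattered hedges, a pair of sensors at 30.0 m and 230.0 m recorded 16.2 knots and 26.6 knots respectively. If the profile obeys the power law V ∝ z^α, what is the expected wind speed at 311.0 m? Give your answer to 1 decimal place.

28.6 knots

First find α: α = ln(V₂/V₁)/ln(z₂/z₁) = ln(26.6/16.2)/ln(230.0/30.0) = 0.49590/2.03688 = 0.2435
Extrapolate from 230.0 m to 311.0 m: V₃ = 26.6 × (311.0/230.0)^0.2435 = 26.6 × 1.0762 = 28.6275 knots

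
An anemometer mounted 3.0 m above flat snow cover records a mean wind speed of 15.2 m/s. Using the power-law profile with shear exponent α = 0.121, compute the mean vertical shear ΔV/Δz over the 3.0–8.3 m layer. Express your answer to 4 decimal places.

Power law: V₂ = V₁ · (z₂/z₁)^α = 15.2 × (2.7667)^0.121 = 17.1918 m/s
ΔV/Δz = (17.1918 − 15.2)/(8.3 − 3.0) = 1.9918/5.3000 = 0.37580 m/s/m

0.3758 m/s/m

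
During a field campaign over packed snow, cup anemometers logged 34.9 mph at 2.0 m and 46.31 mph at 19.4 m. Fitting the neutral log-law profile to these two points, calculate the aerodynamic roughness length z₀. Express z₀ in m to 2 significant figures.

Log law: V(z) ∝ ln(z/z₀). With r = V₁/V₂ = 34.9/46.31 = 0.75362,
r · ln(z₂/z₀) = ln(z₁/z₀) ⇒ ln z₀ = (ln z₁ − r·ln z₂)/(1 − r)
ln z₀ = (0.69315 − 0.75362×2.96527) / 0.24638 = -6.2567
z₀ = exp(-6.2567) = 0.001918 m

z₀ ≈ 0.0019 m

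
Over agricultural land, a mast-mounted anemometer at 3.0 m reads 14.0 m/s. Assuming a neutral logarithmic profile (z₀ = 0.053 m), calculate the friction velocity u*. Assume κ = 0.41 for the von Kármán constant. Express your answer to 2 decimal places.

u* ≈ 1.42 m/s

Log law: V(z) = (u*/κ) · ln(z/z₀) ⇒ u* = κ · V / ln(z/z₀)
u* = 0.41 × 14.0 / ln(3.0/0.053) = 0.41 × 14.0 / 4.0361
   = 5.7400 / 4.0361 = 1.4222 m/s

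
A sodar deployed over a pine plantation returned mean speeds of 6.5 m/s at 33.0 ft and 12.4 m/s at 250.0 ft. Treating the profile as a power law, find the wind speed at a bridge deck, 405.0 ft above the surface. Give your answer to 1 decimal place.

First find α: α = ln(V₂/V₁)/ln(z₂/z₁) = ln(12.4/6.5)/ln(250.0/33.0) = 0.64589/2.02495 = 0.3190
Extrapolate from 250.0 ft to 405.0 ft: V₃ = 12.4 × (405.0/250.0)^0.3190 = 12.4 × 1.1663 = 14.4627 m/s

14.5 m/s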